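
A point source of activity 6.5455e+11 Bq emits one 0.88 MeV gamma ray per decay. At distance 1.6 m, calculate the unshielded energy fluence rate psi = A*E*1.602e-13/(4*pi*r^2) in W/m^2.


psi = A * E * 1.602e-13 / (4*pi*r^2)
psi = 6.5455e+11 * 0.88 * 1.602e-13 / (4*pi*1.6^2)
psi = 0.0028684 W/m^2

0.0028684


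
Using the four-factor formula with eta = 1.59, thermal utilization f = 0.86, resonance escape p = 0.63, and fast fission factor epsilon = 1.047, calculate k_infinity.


k_inf = eta * f * p * epsilon
k_inf = 1.59 * 0.86 * 0.63 * 1.047
k_inf = 0.90195

0.90195


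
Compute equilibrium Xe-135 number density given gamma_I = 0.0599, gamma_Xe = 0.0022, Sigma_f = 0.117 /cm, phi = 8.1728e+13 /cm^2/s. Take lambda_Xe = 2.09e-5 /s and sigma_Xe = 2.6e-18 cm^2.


Xe_eq = (gamma_I + gamma_Xe) * Sigma_f * phi / (lambda_Xe + sigma_Xe * phi)
Numerator = (0.0599 + 0.0022) * 0.117 * 8.1728e+13 = 5.938111e+11
Denominator = 2.09e-5 + 2.6e-18 * 8.1728e+13 = 2.333928e-04
Xe_eq = 5.938111e+11 / 2.333928e-04 = 2.5443e+15 /cm^3

2.5443e+15


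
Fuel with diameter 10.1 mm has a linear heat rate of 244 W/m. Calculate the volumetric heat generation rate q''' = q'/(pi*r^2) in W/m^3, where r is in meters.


r = D / 2 / 1000 = 10.1 / 2 / 1000 = 0.00505 m
q''' = q' / (pi * r^2)
q''' = 244 / (pi * 0.00505^2)
q''' = 3.0455e+06 W/m^3

3.0455e+06


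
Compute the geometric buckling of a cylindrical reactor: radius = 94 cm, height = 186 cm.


B^2 = (2.405/R)^2 + (pi/H)^2
B^2 = (2.405/94)^2 + (pi/186)^2
B^2 = 9.3988e-04 /cm^2

9.3988e-04


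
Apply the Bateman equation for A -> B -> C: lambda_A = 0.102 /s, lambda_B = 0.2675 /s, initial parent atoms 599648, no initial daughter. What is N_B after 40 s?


N_B(t) = lambda_A * N_A0 / (lambda_B - lambda_A) * [exp(-lambda_A*t) - exp(-lambda_B*t)]
exp(-0.102*40) = 0.01690747; exp(-0.2675*40) = 2.254494e-05
N_B = 0.102 * 599648 / (0.2675 - 0.102) * (0.01690747 - 2.254494e-05)
N_B = 6240.2

6240.2


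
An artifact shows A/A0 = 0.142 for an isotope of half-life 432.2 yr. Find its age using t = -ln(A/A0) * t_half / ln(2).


lambda = ln(2) / t_half = ln(2) / 432.2 = 0.001603765 /yr
t = -ln(A/A0) / lambda
t = -ln(0.142) / 0.001603765
t = 1217.1 yr

1217.1


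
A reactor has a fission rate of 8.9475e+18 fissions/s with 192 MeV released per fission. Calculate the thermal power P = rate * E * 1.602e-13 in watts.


P = fission_rate * E_MeV * 1.602e-13
P = 8.9475e+18 * 192 * 1.602e-13
P = 2.7521e+08 W

2.7521e+08


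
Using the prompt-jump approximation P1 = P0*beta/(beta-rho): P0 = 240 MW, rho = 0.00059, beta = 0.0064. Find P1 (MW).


P1/P0 = beta / (beta - rho)
P1/P0 = 0.0064 / (0.0064 - 0.00059) = 1.101549
P1 = 240 * 1.101549 = 264.37 MW

264.37


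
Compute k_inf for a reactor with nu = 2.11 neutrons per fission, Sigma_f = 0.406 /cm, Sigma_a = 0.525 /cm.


k_inf = nu * Sigma_f / Sigma_a
k_inf = 2.11 * 0.406 / 0.525
k_inf = 1.6317

1.6317


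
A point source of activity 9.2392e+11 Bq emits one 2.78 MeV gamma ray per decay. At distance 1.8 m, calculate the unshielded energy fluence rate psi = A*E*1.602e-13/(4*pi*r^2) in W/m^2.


psi = A * E * 1.602e-13 / (4*pi*r^2)
psi = 9.2392e+11 * 2.78 * 1.602e-13 / (4*pi*1.8^2)
psi = 0.010106 W/m^2

0.010106


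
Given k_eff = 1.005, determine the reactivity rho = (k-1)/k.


rho = (k_eff - 1) / k_eff
rho = (1.005 - 1) / 1.005
rho = 0.0049751

0.0049751


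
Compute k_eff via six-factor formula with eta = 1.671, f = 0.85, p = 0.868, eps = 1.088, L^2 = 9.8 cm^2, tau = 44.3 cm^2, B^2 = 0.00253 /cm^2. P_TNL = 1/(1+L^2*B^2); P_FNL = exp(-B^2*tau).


k_inf = eta*f*p*eps = 1.671*0.85*0.868*1.088 = 1.341356
P_TNL = 1/(1 + L^2*B^2) = 1/(1 + 9.8*0.00253) = 0.9758059
P_FNL = exp(-B^2*tau) = exp(-0.00253*44.3) = 0.8939736
k_eff = k_inf * P_TNL * P_FNL = 1.341356 * 0.9758059 * 0.8939736
k_eff = 1.1701

1.1701


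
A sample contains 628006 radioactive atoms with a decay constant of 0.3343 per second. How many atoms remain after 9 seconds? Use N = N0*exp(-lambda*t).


N = N0 * exp(-lambda * t)
N = 628006 * exp(-0.3343 * 9)
N = 30996

30996


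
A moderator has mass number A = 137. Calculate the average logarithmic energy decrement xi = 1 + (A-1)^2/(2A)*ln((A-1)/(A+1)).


xi = 1 + (A-1)^2/(2A) * ln((A-1)/(A+1))
xi = 1 + (137-1)^2/(2*137) * ln((137-1)/(137 +1))
xi = 0.014528

0.014528


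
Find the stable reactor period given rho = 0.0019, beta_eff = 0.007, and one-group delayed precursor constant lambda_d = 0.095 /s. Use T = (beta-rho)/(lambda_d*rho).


T = (beta - rho) / (lambda_d * rho)
T = (0.007 - 0.0019) / (0.095 * 0.0019)
T = 28.255 s

28.255


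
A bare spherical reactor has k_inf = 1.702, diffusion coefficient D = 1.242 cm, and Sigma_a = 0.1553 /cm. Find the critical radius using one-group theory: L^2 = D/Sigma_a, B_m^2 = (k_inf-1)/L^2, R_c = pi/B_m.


L^2 = D / Sigma_a = 1.242 / 0.1553 = 7.997424 cm^2
B_m^2 = (k_inf - 1) / L^2 = (1.702 - 1) / 7.997424 = 0.08777826 /cm^2
For a bare sphere: B_g = pi/R, so R_c = pi / sqrt(B_m^2)
R_c = pi / sqrt(0.08777826) = 10.604 cm

10.604


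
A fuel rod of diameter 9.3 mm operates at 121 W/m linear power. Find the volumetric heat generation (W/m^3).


r = D / 2 / 1000 = 9.3 / 2 / 1000 = 0.00465 m
q''' = q' / (pi * r^2)
q''' = 121 / (pi * 0.00465^2)
q''' = 1.7813e+06 W/m^3

1.7813e+06


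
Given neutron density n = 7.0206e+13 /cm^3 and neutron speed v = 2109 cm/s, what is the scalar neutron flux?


phi = n * v
phi = 7.0206e+13 * 2109
phi = 1.4806e+17 /cm^2/s

1.4806e+17


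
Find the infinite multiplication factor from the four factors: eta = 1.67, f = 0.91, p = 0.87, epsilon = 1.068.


k_inf = eta * f * p * epsilon
k_inf = 1.67 * 0.91 * 0.87 * 1.068
k_inf = 1.4120

1.4120


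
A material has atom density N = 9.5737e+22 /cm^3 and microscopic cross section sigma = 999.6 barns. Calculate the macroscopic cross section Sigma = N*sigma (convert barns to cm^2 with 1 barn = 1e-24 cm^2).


Sigma = N * sigma_barns * 1e-24
Sigma = 9.5737e+22 * 999.6 * 1e-24
Sigma = 95.699 /cm

95.699


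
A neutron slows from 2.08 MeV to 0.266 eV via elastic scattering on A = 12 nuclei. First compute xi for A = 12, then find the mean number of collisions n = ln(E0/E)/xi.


xi = 1 + (A-1)^2/(2A)*ln((A-1)/(A+1)) = 0.1577690 (for A = 12)
n = ln(E0/E) / xi
n = ln(2.08e6 / 0.266) / 0.1577690
n = ln(7.819549e+06) / 0.1577690 = 100.60

100.60


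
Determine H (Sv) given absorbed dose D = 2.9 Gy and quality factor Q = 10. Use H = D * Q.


H = D * Q
H = 2.9 * 10
H = 29.000 Sv

29.000


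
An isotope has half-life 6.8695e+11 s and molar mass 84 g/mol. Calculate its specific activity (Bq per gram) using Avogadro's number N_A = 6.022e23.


lambda = ln(2) / t_half = ln(2) / 6.8695e+11 = 1.009021e-12 /s
SA = lambda * N_A / M
SA = 1.009021e-12 * 6.022e23 / 84
SA = 7.2337e+09 Bq/g

7.2337e+09


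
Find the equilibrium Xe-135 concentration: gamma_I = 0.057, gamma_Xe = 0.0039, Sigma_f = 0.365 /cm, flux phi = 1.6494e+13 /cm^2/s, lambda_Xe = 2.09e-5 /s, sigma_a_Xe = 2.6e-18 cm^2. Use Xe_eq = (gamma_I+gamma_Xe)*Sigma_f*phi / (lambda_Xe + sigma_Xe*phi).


Xe_eq = (gamma_I + gamma_Xe) * Sigma_f * phi / (lambda_Xe + sigma_Xe * phi)
Numerator = (0.057 + 0.0039) * 0.365 * 1.6494e+13 = 3.666369e+11
Denominator = 2.09e-5 + 2.6e-18 * 1.6494e+13 = 6.378440e-05
Xe_eq = 3.666369e+11 / 6.378440e-05 = 5.7481e+15 /cm^3

5.7481e+15


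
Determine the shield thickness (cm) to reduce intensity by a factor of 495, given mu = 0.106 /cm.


x = ln(factor) / mu
x = ln(495) / 0.106
x = 58.534 cm

58.534


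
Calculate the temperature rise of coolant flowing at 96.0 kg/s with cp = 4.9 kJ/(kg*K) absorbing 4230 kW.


dT = Q / (m_dot * cp)
dT = 4230 / (96.0 * 4.9)
dT = 8.9923 C

8.9923


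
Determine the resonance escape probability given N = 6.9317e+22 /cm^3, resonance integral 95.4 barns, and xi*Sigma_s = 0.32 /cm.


p = exp(-N * I * 1e-24 / (xi*Sigma_s))
p = exp(-6.9317e+22 * 95.4 * 1e-24 / 0.32)
p = 1.0599e-09

1.0599e-09


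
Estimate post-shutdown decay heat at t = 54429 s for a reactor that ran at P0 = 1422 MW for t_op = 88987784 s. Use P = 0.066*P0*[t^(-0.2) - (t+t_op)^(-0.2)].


P/P0 = 0.066 * [t^(-0.2) - (t + t_op)^(-0.2)]
P/P0 = 0.066 * [54429^(-0.2) - (54429 + 88987784)^(-0.2)]
P/P0 = 0.066 * [0.1129364 - 0.02570874] = 0.005757026
P = 1422 * 0.005757026 = 8.1865 MW

8.1865


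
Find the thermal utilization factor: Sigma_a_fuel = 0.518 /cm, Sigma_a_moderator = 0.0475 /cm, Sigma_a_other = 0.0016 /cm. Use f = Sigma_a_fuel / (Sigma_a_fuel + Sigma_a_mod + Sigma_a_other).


f = Sigma_a_fuel / (Sigma_a_fuel + Sigma_a_mod + Sigma_a_other)
f = 0.518 / (0.518 + 0.0475 + 0.0016)
f = 0.91342

0.91342


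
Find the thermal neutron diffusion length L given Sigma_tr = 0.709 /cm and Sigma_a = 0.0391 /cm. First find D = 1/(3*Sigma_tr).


D = 1 / (3 * Sigma_tr) = 1 / (3 * 0.709) = 0.4701457 cm
L = sqrt(D / Sigma_a)
L = sqrt(0.4701457 / 0.0391)
L = 3.4676 cm

3.4676


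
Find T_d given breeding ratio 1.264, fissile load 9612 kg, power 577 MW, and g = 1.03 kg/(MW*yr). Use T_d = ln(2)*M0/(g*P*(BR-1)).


Breeding gain G = BR - 1 = 1.264 - 1 = 0.264
Fissile production rate = g * P * G = 1.03 * 577 * 0.264 = 156.89784 kg/yr
T_d = ln(2) * M0 / (g * P * G)
T_d = ln(2) * 9612 / 156.89784 = 42.464 yr

42.464


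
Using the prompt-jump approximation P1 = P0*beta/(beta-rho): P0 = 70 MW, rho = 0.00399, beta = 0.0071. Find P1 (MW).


P1/P0 = beta / (beta - rho)
P1/P0 = 0.0071 / (0.0071 - 0.00399) = 2.282958
P1 = 70 * 2.282958 = 159.81 MW

159.81


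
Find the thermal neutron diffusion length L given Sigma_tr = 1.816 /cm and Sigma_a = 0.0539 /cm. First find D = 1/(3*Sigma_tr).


D = 1 / (3 * Sigma_tr) = 1 / (3 * 1.816) = 0.1835536 cm
L = sqrt(D / Sigma_a)
L = sqrt(0.1835536 / 0.0539)
L = 1.8454 cm

1.8454


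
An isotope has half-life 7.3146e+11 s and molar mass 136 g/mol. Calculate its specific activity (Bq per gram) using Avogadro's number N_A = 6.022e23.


lambda = ln(2) / t_half = ln(2) / 7.3146e+11 = 9.476214e-13 /s
SA = lambda * N_A / M
SA = 9.476214e-13 * 6.022e23 / 136
SA = 4.1960e+09 Bq/g

4.1960e+09


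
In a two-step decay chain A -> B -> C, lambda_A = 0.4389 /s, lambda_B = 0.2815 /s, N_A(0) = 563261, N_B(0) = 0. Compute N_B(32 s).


N_B(t) = lambda_A * N_A0 / (lambda_B - lambda_A) * [exp(-lambda_A*t) - exp(-lambda_B*t)]
exp(-0.4389*32) = 7.950984e-07; exp(-0.2815*32) = 1.224265e-04
N_B = 0.4389 * 563261 / (0.2815 - 0.4389) * (7.950984e-07 - 1.224265e-04)
N_B = 191.04

191.04


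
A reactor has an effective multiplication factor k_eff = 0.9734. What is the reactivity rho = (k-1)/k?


rho = (k_eff - 1) / k_eff
rho = (0.9734 - 1) / 0.9734
rho = -0.027327

-0.027327


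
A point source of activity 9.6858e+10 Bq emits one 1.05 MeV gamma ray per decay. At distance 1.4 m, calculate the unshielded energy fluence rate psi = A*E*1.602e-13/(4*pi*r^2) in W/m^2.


psi = A * E * 1.602e-13 / (4*pi*r^2)
psi = 9.6858e+10 * 1.05 * 1.602e-13 / (4*pi*1.4^2)
psi = 6.6149e-04 W/m^2

6.6149e-04


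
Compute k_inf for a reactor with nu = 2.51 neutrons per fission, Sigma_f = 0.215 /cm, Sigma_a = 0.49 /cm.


k_inf = nu * Sigma_f / Sigma_a
k_inf = 2.51 * 0.215 / 0.49
k_inf = 1.1013

1.1013


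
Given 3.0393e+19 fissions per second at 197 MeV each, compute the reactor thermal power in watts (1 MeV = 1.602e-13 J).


P = fission_rate * E_MeV * 1.602e-13
P = 3.0393e+19 * 197 * 1.602e-13
P = 9.5918e+08 W

9.5918e+08


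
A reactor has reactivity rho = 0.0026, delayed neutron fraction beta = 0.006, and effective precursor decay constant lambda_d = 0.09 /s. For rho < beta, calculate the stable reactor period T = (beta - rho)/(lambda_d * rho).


T = (beta - rho) / (lambda_d * rho)
T = (0.006 - 0.0026) / (0.09 * 0.0026)
T = 14.530 s

14.530


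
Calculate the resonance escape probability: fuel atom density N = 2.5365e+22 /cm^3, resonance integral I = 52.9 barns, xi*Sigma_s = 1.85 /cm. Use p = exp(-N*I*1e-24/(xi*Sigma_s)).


p = exp(-N * I * 1e-24 / (xi*Sigma_s))
p = exp(-2.5365e+22 * 52.9 * 1e-24 / 1.85)
p = 0.48418

0.48418


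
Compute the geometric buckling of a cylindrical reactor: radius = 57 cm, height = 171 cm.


B^2 = (2.405/R)^2 + (pi/H)^2
B^2 = (2.405/57)^2 + (pi/171)^2
B^2 = 0.0021178 /cm^2

0.0021178


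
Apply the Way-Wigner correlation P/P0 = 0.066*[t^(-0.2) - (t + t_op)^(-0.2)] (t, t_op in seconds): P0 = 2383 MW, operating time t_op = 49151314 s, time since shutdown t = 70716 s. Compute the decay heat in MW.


P/P0 = 0.066 * [t^(-0.2) - (t + t_op)^(-0.2)]
P/P0 = 0.066 * [70716^(-0.2) - (70716 + 49151314)^(-0.2)]
P/P0 = 0.066 * [0.1071757 - 0.02894464] = 0.005163250
P = 2383 * 0.005163250 = 12.304 MW

12.304


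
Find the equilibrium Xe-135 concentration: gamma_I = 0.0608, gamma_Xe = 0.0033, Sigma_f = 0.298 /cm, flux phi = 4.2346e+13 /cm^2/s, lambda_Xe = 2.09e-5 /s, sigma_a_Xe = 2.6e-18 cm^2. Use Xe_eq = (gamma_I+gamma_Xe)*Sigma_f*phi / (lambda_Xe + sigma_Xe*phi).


Xe_eq = (gamma_I + gamma_Xe) * Sigma_f * phi / (lambda_Xe + sigma_Xe * phi)
Numerator = (0.0608 + 0.0033) * 0.298 * 4.2346e+13 = 8.088848e+11
Denominator = 2.09e-5 + 2.6e-18 * 4.2346e+13 = 1.309996e-04
Xe_eq = 8.088848e+11 / 1.309996e-04 = 6.1747e+15 /cm^3

6.1747e+15


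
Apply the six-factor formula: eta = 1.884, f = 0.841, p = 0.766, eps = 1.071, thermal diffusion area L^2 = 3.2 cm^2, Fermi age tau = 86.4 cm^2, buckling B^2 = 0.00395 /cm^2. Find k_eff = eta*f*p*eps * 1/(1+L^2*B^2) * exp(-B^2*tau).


k_inf = eta*f*p*eps = 1.884*0.841*0.766*1.071 = 1.299856
P_TNL = 1/(1 + L^2*B^2) = 1/(1 + 3.2*0.00395) = 0.9875178
P_FNL = exp(-B^2*tau) = exp(-0.00395*86.4) = 0.7108598
k_eff = k_inf * P_TNL * P_FNL = 1.299856 * 0.9875178 * 0.7108598
k_eff = 0.91248

0.91248


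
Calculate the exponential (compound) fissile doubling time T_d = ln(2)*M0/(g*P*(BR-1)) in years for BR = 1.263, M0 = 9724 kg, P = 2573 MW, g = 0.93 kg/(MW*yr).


Breeding gain G = BR - 1 = 1.263 - 1 = 0.263
Fissile production rate = g * P * G = 0.93 * 2573 * 0.263 = 629.33007 kg/yr
T_d = ln(2) * M0 / (g * P * G)
T_d = ln(2) * 9724 / 629.33007 = 10.710 yr

10.710


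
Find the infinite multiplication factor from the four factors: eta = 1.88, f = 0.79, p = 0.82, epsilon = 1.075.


k_inf = eta * f * p * epsilon
k_inf = 1.88 * 0.79 * 0.82 * 1.075
k_inf = 1.3092

1.3092


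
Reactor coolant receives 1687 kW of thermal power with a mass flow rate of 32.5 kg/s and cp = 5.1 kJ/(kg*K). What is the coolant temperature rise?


dT = Q / (m_dot * cp)
dT = 1687 / (32.5 * 5.1)
dT = 10.178 C

10.178


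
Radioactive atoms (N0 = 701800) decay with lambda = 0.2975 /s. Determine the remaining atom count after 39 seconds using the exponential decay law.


N = N0 * exp(-lambda * t)
N = 701800 * exp(-0.2975 * 39)
N = 6.4167

6.4167


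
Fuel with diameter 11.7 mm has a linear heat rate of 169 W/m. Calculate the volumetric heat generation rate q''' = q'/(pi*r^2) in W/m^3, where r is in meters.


r = D / 2 / 1000 = 11.7 / 2 / 1000 = 0.00585 m
q''' = q' / (pi * r^2)
q''' = 169 / (pi * 0.00585^2)
q''' = 1.5719e+06 W/m^3

1.5719e+06


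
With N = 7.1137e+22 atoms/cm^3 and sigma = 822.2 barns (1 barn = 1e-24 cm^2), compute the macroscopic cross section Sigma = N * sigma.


Sigma = N * sigma_barns * 1e-24
Sigma = 7.1137e+22 * 822.2 * 1e-24
Sigma = 58.489 /cm

58.489


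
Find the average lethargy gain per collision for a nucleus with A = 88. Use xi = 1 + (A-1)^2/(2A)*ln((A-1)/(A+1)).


xi = 1 + (A-1)^2/(2A) * ln((A-1)/(A+1))
xi = 1 + (88-1)^2/(2*88) * ln((88-1)/(88 +1))
xi = 0.022556

0.022556


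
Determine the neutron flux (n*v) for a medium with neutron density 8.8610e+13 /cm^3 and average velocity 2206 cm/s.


phi = n * v
phi = 8.8610e+13 * 2206
phi = 1.9547e+17 /cm^2/s

1.9547e+17


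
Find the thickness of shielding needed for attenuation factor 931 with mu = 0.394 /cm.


x = ln(factor) / mu
x = ln(931) / 0.394
x = 17.351 cm

17.351


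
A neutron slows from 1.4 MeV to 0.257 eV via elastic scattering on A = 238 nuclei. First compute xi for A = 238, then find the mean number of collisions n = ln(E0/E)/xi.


xi = 1 + (A-1)^2/(2A)*ln((A-1)/(A+1)) = 0.008379872 (for A = 238)
n = ln(E0/E) / xi
n = ln(1.4e6 / 0.257) / 0.008379872
n = ln(5.447471e+06) / 0.008379872 = 1850.9

1850.9


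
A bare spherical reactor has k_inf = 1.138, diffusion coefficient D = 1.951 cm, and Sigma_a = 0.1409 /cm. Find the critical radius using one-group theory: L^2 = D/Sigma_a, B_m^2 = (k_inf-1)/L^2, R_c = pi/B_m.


L^2 = D / Sigma_a = 1.951 / 0.1409 = 13.84670 cm^2
B_m^2 = (k_inf - 1) / L^2 = (1.138 - 1) / 13.84670 = 0.009966274 /cm^2
For a bare sphere: B_g = pi/R, so R_c = pi / sqrt(B_m^2)
R_c = pi / sqrt(0.009966274) = 31.469 cm

31.469


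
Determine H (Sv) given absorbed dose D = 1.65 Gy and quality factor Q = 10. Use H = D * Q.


H = D * Q
H = 1.65 * 10
H = 16.500 Sv

16.500


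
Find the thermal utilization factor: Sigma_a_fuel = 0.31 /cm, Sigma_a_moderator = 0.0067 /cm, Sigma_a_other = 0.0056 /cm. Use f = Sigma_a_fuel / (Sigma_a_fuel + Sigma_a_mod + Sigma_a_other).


f = Sigma_a_fuel / (Sigma_a_fuel + Sigma_a_mod + Sigma_a_other)
f = 0.31 / (0.31 + 0.0067 + 0.0056)
f = 0.96184

0.96184


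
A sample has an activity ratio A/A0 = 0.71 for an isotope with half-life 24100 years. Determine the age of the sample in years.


lambda = ln(2) / t_half = ln(2) / 24100 = 2.876129e-05 /yr
t = -ln(A/A0) / lambda
t = -ln(0.71) / 2.876129e-05
t = 11908 yr

11908


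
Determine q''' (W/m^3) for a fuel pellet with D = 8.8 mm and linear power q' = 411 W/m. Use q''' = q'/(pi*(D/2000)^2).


r = D / 2 / 1000 = 8.8 / 2 / 1000 = 0.0044 m
q''' = q' / (pi * r^2)
q''' = 411 / (pi * 0.0044^2)
q''' = 6.7575e+06 W/m^3

6.7575e+06


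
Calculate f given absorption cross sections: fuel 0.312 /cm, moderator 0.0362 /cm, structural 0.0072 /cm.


f = Sigma_a_fuel / (Sigma_a_fuel + Sigma_a_mod + Sigma_a_other)
f = 0.312 / (0.312 + 0.0362 + 0.0072)
f = 0.87788

0.87788


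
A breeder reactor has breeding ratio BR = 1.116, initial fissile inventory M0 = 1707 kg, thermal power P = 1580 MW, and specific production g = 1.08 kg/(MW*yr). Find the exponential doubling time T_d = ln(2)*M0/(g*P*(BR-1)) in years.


Breeding gain G = BR - 1 = 1.116 - 1 = 0.116
Fissile production rate = g * P * G = 1.08 * 1580 * 0.116 = 197.9424 kg/yr
T_d = ln(2) * M0 / (g * P * G)
T_d = ln(2) * 1707 / 197.9424 = 5.9775 yr

5.9775


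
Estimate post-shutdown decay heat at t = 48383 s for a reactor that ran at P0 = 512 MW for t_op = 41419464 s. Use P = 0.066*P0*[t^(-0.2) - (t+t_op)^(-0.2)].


P/P0 = 0.066 * [t^(-0.2) - (t + t_op)^(-0.2)]
P/P0 = 0.066 * [48383^(-0.2) - (48383 + 41419464)^(-0.2)]
P/P0 = 0.066 * [0.1156276 - 0.02995420] = 0.005654444
P = 512 * 0.005654444 = 2.8951 MW

2.8951


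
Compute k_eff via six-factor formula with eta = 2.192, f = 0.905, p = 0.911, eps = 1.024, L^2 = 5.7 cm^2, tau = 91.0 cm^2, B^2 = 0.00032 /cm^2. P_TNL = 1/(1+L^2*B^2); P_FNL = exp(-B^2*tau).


k_inf = eta*f*p*eps = 2.192*0.905*0.911*1.024 = 1.850578
P_TNL = 1/(1 + L^2*B^2) = 1/(1 + 5.7*0.00032) = 0.9981793
P_FNL = exp(-B^2*tau) = exp(-0.00032*91.0) = 0.9712999
k_eff = k_inf * P_TNL * P_FNL = 1.850578 * 0.9981793 * 0.9712999
k_eff = 1.7942

1.7942


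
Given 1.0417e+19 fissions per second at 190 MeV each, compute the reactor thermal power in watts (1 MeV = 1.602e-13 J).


P = fission_rate * E_MeV * 1.602e-13
P = 1.0417e+19 * 190 * 1.602e-13
P = 3.1707e+08 W

3.1707e+08


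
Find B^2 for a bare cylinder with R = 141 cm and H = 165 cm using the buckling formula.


B^2 = (2.405/R)^2 + (pi/H)^2
B^2 = (2.405/141)^2 + (pi/165)^2
B^2 = 6.5345e-04 /cm^2

6.5345e-04


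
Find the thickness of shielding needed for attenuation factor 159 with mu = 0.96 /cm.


x = ln(factor) / mu
x = ln(159) / 0.96
x = 5.2801 cm

5.2801


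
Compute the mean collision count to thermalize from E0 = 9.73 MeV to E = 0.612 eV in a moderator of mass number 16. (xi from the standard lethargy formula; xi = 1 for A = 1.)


xi = 1 + (A-1)^2/(2A)*ln((A-1)/(A+1)) = 0.1199467 (for A = 16)
n = ln(E0/E) / xi
n = ln(9.73e6 / 0.612) / 0.1199467
n = ln(1.589869e+07) / 0.1199467 = 138.24

138.24


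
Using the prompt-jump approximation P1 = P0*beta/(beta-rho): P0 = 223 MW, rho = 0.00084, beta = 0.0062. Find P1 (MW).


P1/P0 = beta / (beta - rho)
P1/P0 = 0.0062 / (0.0062 - 0.00084) = 1.156716
P1 = 223 * 1.156716 = 257.95 MW

257.95


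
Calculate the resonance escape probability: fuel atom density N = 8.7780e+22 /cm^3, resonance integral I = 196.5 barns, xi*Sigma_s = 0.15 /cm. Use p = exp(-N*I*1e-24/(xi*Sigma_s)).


p = exp(-N * I * 1e-24 / (xi*Sigma_s))
p = exp(-8.7780e+22 * 196.5 * 1e-24 / 0.15)
p = 1.1473e-50

1.1473e-50


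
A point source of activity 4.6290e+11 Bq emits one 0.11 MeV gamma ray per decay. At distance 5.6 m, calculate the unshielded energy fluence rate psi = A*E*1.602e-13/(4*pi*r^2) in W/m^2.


psi = A * E * 1.602e-13 / (4*pi*r^2)
psi = 4.6290e+11 * 0.11 * 1.602e-13 / (4*pi*5.6^2)
psi = 2.0699e-05 W/m^2

2.0699e-05


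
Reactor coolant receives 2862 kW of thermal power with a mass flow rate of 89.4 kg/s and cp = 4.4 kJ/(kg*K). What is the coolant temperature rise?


dT = Q / (m_dot * cp)
dT = 2862 / (89.4 * 4.4)
dT = 7.2758 C

7.2758


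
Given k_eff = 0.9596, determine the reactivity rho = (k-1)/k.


rho = (k_eff - 1) / k_eff
rho = (0.9596 - 1) / 0.9596
rho = -0.042101

-0.042101


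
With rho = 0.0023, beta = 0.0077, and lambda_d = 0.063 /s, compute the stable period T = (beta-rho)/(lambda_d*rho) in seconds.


T = (beta - rho) / (lambda_d * rho)
T = (0.0077 - 0.0023) / (0.063 * 0.0023)
T = 37.267 s

37.267


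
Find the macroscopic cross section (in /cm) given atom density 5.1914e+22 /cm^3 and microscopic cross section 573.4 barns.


Sigma = N * sigma_barns * 1e-24
Sigma = 5.1914e+22 * 573.4 * 1e-24
Sigma = 29.767 /cm

29.767


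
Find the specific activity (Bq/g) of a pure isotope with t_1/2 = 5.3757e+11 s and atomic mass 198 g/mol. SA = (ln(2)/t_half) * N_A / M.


lambda = ln(2) / t_half = ln(2) / 5.3757e+11 = 1.289408e-12 /s
SA = lambda * N_A / M
SA = 1.289408e-12 * 6.022e23 / 198
SA = 3.9216e+09 Bq/g

3.9216e+09


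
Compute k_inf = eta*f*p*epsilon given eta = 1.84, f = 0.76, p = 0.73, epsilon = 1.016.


k_inf = eta * f * p * epsilon
k_inf = 1.84 * 0.76 * 0.73 * 1.016
k_inf = 1.0372

1.0372


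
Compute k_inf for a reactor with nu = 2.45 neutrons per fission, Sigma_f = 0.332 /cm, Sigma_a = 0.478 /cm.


k_inf = nu * Sigma_f / Sigma_a
k_inf = 2.45 * 0.332 / 0.478
k_inf = 1.7017

1.7017


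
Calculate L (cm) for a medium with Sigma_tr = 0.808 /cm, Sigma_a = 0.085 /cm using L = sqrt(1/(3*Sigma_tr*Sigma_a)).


D = 1 / (3 * Sigma_tr) = 1 / (3 * 0.808) = 0.4125413 cm
L = sqrt(D / Sigma_a)
L = sqrt(0.4125413 / 0.085)
L = 2.2030 cm

2.2030


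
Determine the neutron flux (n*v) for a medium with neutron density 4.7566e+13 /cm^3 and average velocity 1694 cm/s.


phi = n * v
phi = 4.7566e+13 * 1694
phi = 8.0577e+16 /cm^2/s

8.0577e+16


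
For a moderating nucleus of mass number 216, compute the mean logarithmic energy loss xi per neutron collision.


xi = 1 + (A-1)^2/(2A) * ln((A-1)/(A+1))
xi = 1 + (216-1)^2/(2*216) * ln((216-1)/(216 +1))
xi = 0.0092307

0.0092307


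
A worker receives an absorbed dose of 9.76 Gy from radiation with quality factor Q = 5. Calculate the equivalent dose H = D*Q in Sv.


H = D * Q
H = 9.76 * 5
H = 48.800 Sv

48.800


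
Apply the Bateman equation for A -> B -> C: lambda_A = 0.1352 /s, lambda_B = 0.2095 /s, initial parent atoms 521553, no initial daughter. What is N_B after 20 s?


N_B(t) = lambda_A * N_A0 / (lambda_B - lambda_A) * [exp(-lambda_A*t) - exp(-lambda_B*t)]
exp(-0.1352*20) = 0.06693723; exp(-0.2095*20) = 0.01514628
N_B = 0.1352 * 521553 / (0.2095 - 0.1352) * (0.06693723 - 0.01514628)
N_B = 49152

49152


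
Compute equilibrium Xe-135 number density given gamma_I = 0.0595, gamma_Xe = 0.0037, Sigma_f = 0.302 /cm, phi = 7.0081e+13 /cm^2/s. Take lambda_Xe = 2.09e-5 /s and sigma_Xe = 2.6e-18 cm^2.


Xe_eq = (gamma_I + gamma_Xe) * Sigma_f * phi / (lambda_Xe + sigma_Xe * phi)
Numerator = (0.0595 + 0.0037) * 0.302 * 7.0081e+13 = 1.337594e+12
Denominator = 2.09e-5 + 2.6e-18 * 7.0081e+13 = 2.031106e-04
Xe_eq = 1.337594e+12 / 2.031106e-04 = 6.5855e+15 /cm^3

6.5855e+15


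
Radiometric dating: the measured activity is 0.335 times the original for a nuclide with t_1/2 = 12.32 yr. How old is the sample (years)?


lambda = ln(2) / t_half = ln(2) / 12.32 = 0.05626195 /yr
t = -ln(A/A0) / lambda
t = -ln(0.335) / 0.05626195
t = 19.438 yr

19.438


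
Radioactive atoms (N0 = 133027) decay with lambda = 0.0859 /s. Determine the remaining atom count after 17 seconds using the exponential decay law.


N = N0 * exp(-lambda * t)
N = 133027 * exp(-0.0859 * 17)
N = 30884

30884


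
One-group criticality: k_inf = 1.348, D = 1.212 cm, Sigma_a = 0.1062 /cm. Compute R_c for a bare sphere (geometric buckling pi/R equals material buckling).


L^2 = D / Sigma_a = 1.212 / 0.1062 = 11.41243 cm^2
B_m^2 = (k_inf - 1) / L^2 = (1.348 - 1) / 11.41243 = 0.03049307 /cm^2
For a bare sphere: B_g = pi/R, so R_c = pi / sqrt(B_m^2)
R_c = pi / sqrt(0.03049307) = 17.991 cm

17.991


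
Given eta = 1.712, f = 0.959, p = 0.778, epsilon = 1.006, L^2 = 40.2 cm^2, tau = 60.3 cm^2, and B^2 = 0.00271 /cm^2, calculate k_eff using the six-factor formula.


k_inf = eta*f*p*eps = 1.712*0.959*0.778*1.006 = 1.284991
P_TNL = 1/(1 + L^2*B^2) = 1/(1 + 40.2*0.00271) = 0.9017604
P_FNL = exp(-B^2*tau) = exp(-0.00271*60.3) = 0.8492404
k_eff = k_inf * P_TNL * P_FNL = 1.284991 * 0.9017604 * 0.8492404
k_eff = 0.98406

0.98406


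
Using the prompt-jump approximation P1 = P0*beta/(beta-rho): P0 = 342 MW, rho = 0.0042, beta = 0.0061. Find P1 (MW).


P1/P0 = beta / (beta - rho)
P1/P0 = 0.0061 / (0.0061 - 0.0042) = 3.210526
P1 = 342 * 3.210526 = 1098.0 MW

1098.0


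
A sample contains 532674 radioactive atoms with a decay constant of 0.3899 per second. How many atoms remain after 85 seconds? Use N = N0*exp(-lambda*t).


N = N0 * exp(-lambda * t)
N = 532674 * exp(-0.3899 * 85)
N = 2.1542e-09

2.1542e-09


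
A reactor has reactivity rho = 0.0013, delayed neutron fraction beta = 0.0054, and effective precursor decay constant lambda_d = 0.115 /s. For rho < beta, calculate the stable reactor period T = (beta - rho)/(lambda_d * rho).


T = (beta - rho) / (lambda_d * rho)
T = (0.0054 - 0.0013) / (0.115 * 0.0013)
T = 27.425 s

27.425


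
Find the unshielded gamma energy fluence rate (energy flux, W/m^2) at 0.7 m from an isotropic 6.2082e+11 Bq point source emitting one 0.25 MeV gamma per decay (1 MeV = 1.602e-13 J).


psi = A * E * 1.602e-13 / (4*pi*r^2)
psi = 6.2082e+11 * 0.25 * 1.602e-13 / (4*pi*0.7^2)
psi = 0.0040380 W/m^2

0.0040380


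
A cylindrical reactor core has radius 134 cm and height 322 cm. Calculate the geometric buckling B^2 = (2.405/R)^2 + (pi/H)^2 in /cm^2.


B^2 = (2.405/R)^2 + (pi/H)^2
B^2 = (2.405/134)^2 + (pi/322)^2
B^2 = 4.1731e-04 /cm^2

4.1731e-04


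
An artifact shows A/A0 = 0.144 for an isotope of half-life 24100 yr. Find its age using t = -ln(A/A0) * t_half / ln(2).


lambda = ln(2) / t_half = ln(2) / 24100 = 2.876129e-05 /yr
t = -ln(A/A0) / lambda
t = -ln(0.144) / 2.876129e-05
t = 67380 yr

67380


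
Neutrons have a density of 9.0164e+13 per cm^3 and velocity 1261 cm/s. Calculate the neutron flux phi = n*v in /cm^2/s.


phi = n * v
phi = 9.0164e+13 * 1261
phi = 1.1370e+17 /cm^2/s

1.1370e+17


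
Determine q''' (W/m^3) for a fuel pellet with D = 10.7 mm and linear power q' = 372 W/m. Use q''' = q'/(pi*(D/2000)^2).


r = D / 2 / 1000 = 10.7 / 2 / 1000 = 0.00535 m
q''' = q' / (pi * r^2)
q''' = 372 / (pi * 0.00535^2)
q''' = 4.1370e+06 W/m^3

4.1370e+06


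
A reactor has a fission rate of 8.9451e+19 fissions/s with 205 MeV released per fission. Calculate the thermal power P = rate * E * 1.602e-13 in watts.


P = fission_rate * E_MeV * 1.602e-13
P = 8.9451e+19 * 205 * 1.602e-13
P = 2.9377e+09 W

2.9377e+09


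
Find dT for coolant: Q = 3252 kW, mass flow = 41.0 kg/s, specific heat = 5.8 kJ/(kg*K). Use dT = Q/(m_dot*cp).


dT = Q / (m_dot * cp)
dT = 3252 / (41.0 * 5.8)
dT = 13.675 C

13.675


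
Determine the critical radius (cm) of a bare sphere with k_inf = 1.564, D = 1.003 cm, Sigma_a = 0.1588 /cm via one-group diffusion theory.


L^2 = D / Sigma_a = 1.003 / 0.1588 = 6.316121 cm^2
B_m^2 = (k_inf - 1) / L^2 = (1.564 - 1) / 6.316121 = 0.08929531 /cm^2
For a bare sphere: B_g = pi/R, so R_c = pi / sqrt(B_m^2)
R_c = pi / sqrt(0.08929531) = 10.513 cm

10.513


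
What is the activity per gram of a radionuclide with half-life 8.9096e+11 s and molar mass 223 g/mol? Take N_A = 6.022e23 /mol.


lambda = ln(2) / t_half = ln(2) / 8.9096e+11 = 7.779779e-13 /s
SA = lambda * N_A / M
SA = 7.779779e-13 * 6.022e23 / 223
SA = 2.1009e+09 Bq/g

2.1009e+09


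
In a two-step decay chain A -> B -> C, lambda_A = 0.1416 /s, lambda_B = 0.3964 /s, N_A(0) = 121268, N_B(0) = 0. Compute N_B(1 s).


N_B(t) = lambda_A * N_A0 / (lambda_B - lambda_A) * [exp(-lambda_A*t) - exp(-lambda_B*t)]
exp(-0.1416*1) = 0.8679684; exp(-0.3964*1) = 0.6727375
N_B = 0.1416 * 121268 / (0.3964 - 0.1416) * (0.8679684 - 0.6727375)
N_B = 13157

13157


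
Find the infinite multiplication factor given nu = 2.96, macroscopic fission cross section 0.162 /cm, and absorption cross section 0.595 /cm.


k_inf = nu * Sigma_f / Sigma_a
k_inf = 2.96 * 0.162 / 0.595
k_inf = 0.80592

0.80592


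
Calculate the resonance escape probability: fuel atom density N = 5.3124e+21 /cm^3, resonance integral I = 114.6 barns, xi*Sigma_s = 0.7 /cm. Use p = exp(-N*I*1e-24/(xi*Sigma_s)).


p = exp(-N * I * 1e-24 / (xi*Sigma_s))
p = exp(-5.3124e+21 * 114.6 * 1e-24 / 0.7)
p = 0.41907

0.41907


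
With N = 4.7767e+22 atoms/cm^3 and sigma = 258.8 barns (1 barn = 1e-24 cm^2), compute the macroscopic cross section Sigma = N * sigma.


Sigma = N * sigma_barns * 1e-24
Sigma = 4.7767e+22 * 258.8 * 1e-24
Sigma = 12.362 /cm

12.362


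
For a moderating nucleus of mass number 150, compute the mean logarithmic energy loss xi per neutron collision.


xi = 1 + (A-1)^2/(2A) * ln((A-1)/(A+1))
xi = 1 + (150-1)^2/(2*150) * ln((150-1)/(150 +1))
xi = 0.013274

0.013274


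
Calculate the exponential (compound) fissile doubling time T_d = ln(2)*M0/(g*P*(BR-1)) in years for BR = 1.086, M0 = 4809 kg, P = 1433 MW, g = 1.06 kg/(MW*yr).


Breeding gain G = BR - 1 = 1.086 - 1 = 0.086
Fissile production rate = g * P * G = 1.06 * 1433 * 0.086 = 130.63228 kg/yr
T_d = ln(2) * M0 / (g * P * G)
T_d = ln(2) * 4809 / 130.63228 = 25.517 yr

25.517


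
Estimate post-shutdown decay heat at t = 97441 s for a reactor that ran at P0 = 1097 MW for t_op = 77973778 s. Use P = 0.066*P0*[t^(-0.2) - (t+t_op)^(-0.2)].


P/P0 = 0.066 * [t^(-0.2) - (t + t_op)^(-0.2)]
P/P0 = 0.066 * [97441^(-0.2) - (97441 + 77973778)^(-0.2)]
P/P0 = 0.066 * [0.1005198 - 0.02639379] = 0.004892317
P = 1097 * 0.004892317 = 5.3669 MW

5.3669


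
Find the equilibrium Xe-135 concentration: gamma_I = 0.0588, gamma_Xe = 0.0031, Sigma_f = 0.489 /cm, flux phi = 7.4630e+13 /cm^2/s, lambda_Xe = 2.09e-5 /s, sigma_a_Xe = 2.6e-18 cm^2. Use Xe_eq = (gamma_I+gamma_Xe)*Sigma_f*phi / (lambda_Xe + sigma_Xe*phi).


Xe_eq = (gamma_I + gamma_Xe) * Sigma_f * phi / (lambda_Xe + sigma_Xe * phi)
Numerator = (0.0588 + 0.0031) * 0.489 * 7.4630e+13 = 2.258983e+12
Denominator = 2.09e-5 + 2.6e-18 * 7.4630e+13 = 2.149380e-04
Xe_eq = 2.258983e+12 / 2.149380e-04 = 1.0510e+16 /cm^3

1.0510e+16


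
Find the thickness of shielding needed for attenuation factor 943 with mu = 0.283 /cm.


x = ln(factor) / mu
x = ln(943) / 0.283
x = 24.202 cm

24.202


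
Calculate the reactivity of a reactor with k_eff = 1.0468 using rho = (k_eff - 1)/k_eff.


rho = (k_eff - 1) / k_eff
rho = (1.0468 - 1) / 1.0468
rho = 0.044708

0.044708


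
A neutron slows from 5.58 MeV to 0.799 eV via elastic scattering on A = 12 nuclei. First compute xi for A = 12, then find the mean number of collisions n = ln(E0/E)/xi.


xi = 1 + (A-1)^2/(2A)*ln((A-1)/(A+1)) = 0.1577690 (for A = 12)
n = ln(E0/E) / xi
n = ln(5.58e6 / 0.799) / 0.1577690
n = ln(6.983730e+06) / 0.1577690 = 99.887

99.887


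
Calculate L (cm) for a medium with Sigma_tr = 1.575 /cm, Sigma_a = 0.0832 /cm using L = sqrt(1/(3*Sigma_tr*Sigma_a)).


D = 1 / (3 * Sigma_tr) = 1 / (3 * 1.575) = 0.2116402 cm
L = sqrt(D / Sigma_a)
L = sqrt(0.2116402 / 0.0832)
L = 1.5949 cm

1.5949


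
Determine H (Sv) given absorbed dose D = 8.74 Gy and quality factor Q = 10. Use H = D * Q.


H = D * Q
H = 8.74 * 10
H = 87.400 Sv

87.400


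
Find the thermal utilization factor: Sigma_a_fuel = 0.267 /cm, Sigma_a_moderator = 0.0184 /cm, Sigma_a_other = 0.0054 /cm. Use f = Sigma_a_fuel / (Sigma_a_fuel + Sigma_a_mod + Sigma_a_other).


f = Sigma_a_fuel / (Sigma_a_fuel + Sigma_a_mod + Sigma_a_other)
f = 0.267 / (0.267 + 0.0184 + 0.0054)
f = 0.91816

0.91816


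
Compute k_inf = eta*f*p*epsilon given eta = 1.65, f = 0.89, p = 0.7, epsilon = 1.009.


k_inf = eta * f * p * epsilon
k_inf = 1.65 * 0.89 * 0.7 * 1.009
k_inf = 1.0372

1.0372


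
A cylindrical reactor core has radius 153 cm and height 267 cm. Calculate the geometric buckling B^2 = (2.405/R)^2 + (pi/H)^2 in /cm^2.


B^2 = (2.405/R)^2 + (pi/H)^2
B^2 = (2.405/153)^2 + (pi/267)^2
B^2 = 3.8553e-04 /cm^2

3.8553e-04


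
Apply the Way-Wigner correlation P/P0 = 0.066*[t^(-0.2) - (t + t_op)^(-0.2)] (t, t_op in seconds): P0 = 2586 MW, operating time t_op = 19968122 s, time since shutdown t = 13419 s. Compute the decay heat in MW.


P/P0 = 0.066 * [t^(-0.2) - (t + t_op)^(-0.2)]
P/P0 = 0.066 * [13419^(-0.2) - (13419 + 19968122)^(-0.2)]
P/P0 = 0.066 * [0.1494363 - 0.03466364] = 0.007574996
P = 2586 * 0.007574996 = 19.589 MW

19.589


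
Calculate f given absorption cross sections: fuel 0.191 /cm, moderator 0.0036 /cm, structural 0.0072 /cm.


f = Sigma_a_fuel / (Sigma_a_fuel + Sigma_a_mod + Sigma_a_other)
f = 0.191 / (0.191 + 0.0036 + 0.0072)
f = 0.94648

0.94648


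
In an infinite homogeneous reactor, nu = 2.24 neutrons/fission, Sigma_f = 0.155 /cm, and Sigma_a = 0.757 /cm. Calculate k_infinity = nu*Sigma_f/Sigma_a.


k_inf = nu * Sigma_f / Sigma_a
k_inf = 2.24 * 0.155 / 0.757
k_inf = 0.45865

0.45865


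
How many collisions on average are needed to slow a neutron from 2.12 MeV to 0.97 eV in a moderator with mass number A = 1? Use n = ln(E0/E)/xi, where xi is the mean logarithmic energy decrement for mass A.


xi = 1 + (A-1)^2/(2A)*ln((A-1)/(A+1)) = 1 (for A = 1)
n = ln(E0/E) / xi
n = ln(2.12e6 / 0.97) / 1
n = ln(2.185567e+06) / 1 = 14.597

14.597


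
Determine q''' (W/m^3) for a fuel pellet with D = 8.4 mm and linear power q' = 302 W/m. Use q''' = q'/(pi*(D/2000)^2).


r = D / 2 / 1000 = 8.4 / 2 / 1000 = 0.0042 m
q''' = q' / (pi * r^2)
q''' = 302 / (pi * 0.0042^2)
q''' = 5.4495e+06 W/m^3

5.4495e+06


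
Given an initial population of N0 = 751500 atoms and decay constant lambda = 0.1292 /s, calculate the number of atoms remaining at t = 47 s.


N = N0 * exp(-lambda * t)
N = 751500 * exp(-0.1292 * 47)
N = 1732.7

1732.7


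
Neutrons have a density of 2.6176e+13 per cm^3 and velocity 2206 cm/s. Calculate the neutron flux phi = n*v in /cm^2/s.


phi = n * v
phi = 2.6176e+13 * 2206
phi = 5.7744e+16 /cm^2/s

5.7744e+16


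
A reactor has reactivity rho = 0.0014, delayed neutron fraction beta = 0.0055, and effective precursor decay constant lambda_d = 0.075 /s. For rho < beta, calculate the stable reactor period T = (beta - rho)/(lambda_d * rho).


T = (beta - rho) / (lambda_d * rho)
T = (0.0055 - 0.0014) / (0.075 * 0.0014)
T = 39.048 s

39.048


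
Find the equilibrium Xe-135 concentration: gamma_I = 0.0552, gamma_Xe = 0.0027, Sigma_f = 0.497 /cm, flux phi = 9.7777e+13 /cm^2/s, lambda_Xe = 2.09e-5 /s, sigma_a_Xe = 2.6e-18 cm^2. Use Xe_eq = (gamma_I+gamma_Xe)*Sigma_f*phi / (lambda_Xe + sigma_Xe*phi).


Xe_eq = (gamma_I + gamma_Xe) * Sigma_f * phi / (lambda_Xe + sigma_Xe * phi)
Numerator = (0.0552 + 0.0027) * 0.497 * 9.7777e+13 = 2.813660e+12
Denominator = 2.09e-5 + 2.6e-18 * 9.7777e+13 = 2.751202e-04
Xe_eq = 2.813660e+12 / 2.751202e-04 = 1.0227e+16 /cm^3

1.0227e+16


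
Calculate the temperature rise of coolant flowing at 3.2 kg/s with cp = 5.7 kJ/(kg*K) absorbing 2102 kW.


dT = Q / (m_dot * cp)
dT = 2102 / (3.2 * 5.7)
dT = 115.24 C

115.24


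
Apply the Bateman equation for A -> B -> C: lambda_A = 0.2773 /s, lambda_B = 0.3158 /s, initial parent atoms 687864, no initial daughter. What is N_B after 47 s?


N_B(t) = lambda_A * N_A0 / (lambda_B - lambda_A) * [exp(-lambda_A*t) - exp(-lambda_B*t)]
exp(-0.2773*47) = 2.186737e-06; exp(-0.3158*47) = 3.580476e-07
N_B = 0.2773 * 687864 / (0.3158 - 0.2773) * (2.186737e-06 - 3.580476e-07)
N_B = 9.0601

9.0601


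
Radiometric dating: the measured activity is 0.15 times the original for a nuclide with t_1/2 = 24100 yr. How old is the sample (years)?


lambda = ln(2) / t_half = ln(2) / 24100 = 2.876129e-05 /yr
t = -ln(A/A0) / lambda
t = -ln(0.15) / 2.876129e-05
t = 65961 yr

65961


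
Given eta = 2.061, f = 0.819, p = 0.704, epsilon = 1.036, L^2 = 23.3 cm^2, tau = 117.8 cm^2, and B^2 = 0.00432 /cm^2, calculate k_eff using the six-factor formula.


k_inf = eta*f*p*eps = 2.061*0.819*0.704*1.036 = 1.231103
P_TNL = 1/(1 + L^2*B^2) = 1/(1 + 23.3*0.00432) = 0.9085491
P_FNL = exp(-B^2*tau) = exp(-0.00432*117.8) = 0.6011589
k_eff = k_inf * P_TNL * P_FNL = 1.231103 * 0.9085491 * 0.6011589
k_eff = 0.67241

0.67241


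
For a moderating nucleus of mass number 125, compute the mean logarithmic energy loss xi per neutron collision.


xi = 1 + (A-1)^2/(2A) * ln((A-1)/(A+1))
xi = 1 + (125-1)^2/(2*125) * ln((125-1)/(125 +1))
xi = 0.015915

0.015915


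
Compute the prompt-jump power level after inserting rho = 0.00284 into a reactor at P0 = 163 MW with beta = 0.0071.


P1/P0 = beta / (beta - rho)
P1/P0 = 0.0071 / (0.0071 - 0.00284) = 1.666667
P1 = 163 * 1.666667 = 271.67 MW

271.67


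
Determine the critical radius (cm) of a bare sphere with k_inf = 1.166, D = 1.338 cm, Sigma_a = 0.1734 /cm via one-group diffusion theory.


L^2 = D / Sigma_a = 1.338 / 0.1734 = 7.716263 cm^2
B_m^2 = (k_inf - 1) / L^2 = (1.166 - 1) / 7.716263 = 0.02151300 /cm^2
For a bare sphere: B_g = pi/R, so R_c = pi / sqrt(B_m^2)
R_c = pi / sqrt(0.02151300) = 21.419 cm

21.419


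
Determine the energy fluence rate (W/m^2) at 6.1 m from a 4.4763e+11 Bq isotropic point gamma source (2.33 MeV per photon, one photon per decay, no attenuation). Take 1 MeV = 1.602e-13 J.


psi = A * E * 1.602e-13 / (4*pi*r^2)
psi = 4.4763e+11 * 2.33 * 1.602e-13 / (4*pi*6.1^2)
psi = 3.5733e-04 W/m^2

3.5733e-04


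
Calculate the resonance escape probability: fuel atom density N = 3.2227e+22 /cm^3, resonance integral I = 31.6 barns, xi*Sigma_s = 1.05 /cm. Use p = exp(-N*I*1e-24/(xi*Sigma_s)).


p = exp(-N * I * 1e-24 / (xi*Sigma_s))
p = exp(-3.2227e+22 * 31.6 * 1e-24 / 1.05)
p = 0.37913

0.37913


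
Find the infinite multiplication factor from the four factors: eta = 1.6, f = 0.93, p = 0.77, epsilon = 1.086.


k_inf = eta * f * p * epsilon
k_inf = 1.6 * 0.93 * 0.77 * 1.086
k_inf = 1.2443

1.2443


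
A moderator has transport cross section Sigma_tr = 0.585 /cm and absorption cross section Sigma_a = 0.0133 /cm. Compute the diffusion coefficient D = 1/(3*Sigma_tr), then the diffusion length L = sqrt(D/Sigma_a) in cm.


D = 1 / (3 * Sigma_tr) = 1 / (3 * 0.585) = 0.5698006 cm
L = sqrt(D / Sigma_a)
L = sqrt(0.5698006 / 0.0133)
L = 6.5454 cm

6.5454


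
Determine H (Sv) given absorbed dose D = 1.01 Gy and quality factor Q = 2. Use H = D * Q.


H = D * Q
H = 1.01 * 2
H = 2.0200 Sv

2.0200
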